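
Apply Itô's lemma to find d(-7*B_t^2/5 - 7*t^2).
d(-7*B_t^2/5 - 7*t^2) = (-14*t - 7/5) dt + (-14*B_t/5) dB_t

Itô's formula for f(t, x): d f(t, B_t) = (f_t + (1/2) f_xx) dt + f_x dB_t. Compute partials of f(t, x) = -7*t^2 - 7*x^2/5:
  f_t(t,x)  = -14*t
  f_x(t,x)  = -14*x/5
  f_xx(t,x) = -14/5
Assemble drift = f_t + (1/2) f_xx = -14*t - 7/5 and diffusion = f_x = -14*x/5. Substituting x = B_t:
  d(-7*B_t^2/5 - 7*t^2) = (-14*t - 7/5) dt + (-14*B_t/5) dB_t.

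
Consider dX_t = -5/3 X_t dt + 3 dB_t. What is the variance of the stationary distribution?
lim Var(X_t) = 27/10

The OU SDE dX = -theta X dt + sigma dB admits the integrating factor exp(theta t): d(exp(theta t) X_t) = sigma exp(theta t) dB_t. Integrating from 0 to t gives X_t = x_0 * exp(-theta t) + sigma * int_0^t exp(-theta (t-s)) dB_s for any initial x_0. The Itô integral has variance (by the Itô isometry) sigma^2 * int_0^t exp(-2 theta (t - s)) ds = sigma^2 * (1 - exp(-2 theta t)) / (2 theta), independent of x_0.
With theta = 5/3, sigma = 3:
  Var(X_t) = (3)^2 * (1 - exp(-2*5/3 t)) / (2 * 5/3) = 27/10 - 27*exp(-10*t/3)/10.
As t -> infinity, exp(-2*5/3 t) -> 0, so the stationary variance is sigma^2 / (2 theta) = 27/10.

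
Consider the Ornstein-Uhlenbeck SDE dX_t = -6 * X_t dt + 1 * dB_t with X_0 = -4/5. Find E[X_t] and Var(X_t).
E[X_t] = -4*exp(-6*t)/5; Var(X_t) = 1/12 - exp(-12*t)/12

The OU SDE dX = -theta X dt + sigma dB admits the integrating factor exp(theta t): d(exp(theta t) X_t) = sigma exp(theta t) dB_t. Integrating from 0 to t:
  X_t = x_0 * exp(-theta t) + sigma * int_0^t exp(-theta (t-s)) dB_s.
The Itô integral has mean 0 and (by the Itô isometry) variance sigma^2 * int_0^t exp(-2 theta (t - s)) ds = sigma^2 * (1 - exp(-2 theta t)) / (2 theta).
With theta = 6, sigma = 1, x_0 = -4/5:
  E[X_t] = -4/5 * exp(-6 t) = -4*exp(-6*t)/5
  Var(X_t) = (1)^2 * (1 - exp(-2*6 t)) / (2 * 6) = 1/12 - exp(-12*t)/12.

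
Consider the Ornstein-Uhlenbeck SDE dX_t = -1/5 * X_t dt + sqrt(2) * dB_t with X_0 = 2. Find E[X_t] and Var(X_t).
E[X_t] = 2*exp(-t/5); Var(X_t) = 5 - 5*exp(-2*t/5)

The OU SDE dX = -theta X dt + sigma dB admits the integrating factor exp(theta t): d(exp(theta t) X_t) = sigma exp(theta t) dB_t. Integrating from 0 to t:
  X_t = x_0 * exp(-theta t) + sigma * int_0^t exp(-theta (t-s)) dB_s.
The Itô integral has mean 0 and (by the Itô isometry) variance sigma^2 * int_0^t exp(-2 theta (t - s)) ds = sigma^2 * (1 - exp(-2 theta t)) / (2 theta).
With theta = 1/5, sigma = sqrt(2), x_0 = 2:
  E[X_t] = 2 * exp(-1/5 t) = 2*exp(-t/5)
  Var(X_t) = (sqrt(2))^2 * (1 - exp(-2*1/5 t)) / (2 * 1/5) = 5 - 5*exp(-2*t/5).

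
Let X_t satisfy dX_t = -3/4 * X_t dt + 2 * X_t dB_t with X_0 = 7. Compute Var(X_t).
Var(X_t) = (49*exp(4*t) - 49)*exp(-3*t/2)

For GBM dX = mu X dt + sigma X dB with X_0 = x_0, apply Itô to Y = log X: dY = (mu - sigma^2/2) dt + sigma dB, so Y_t = log(x_0) + (mu - sigma^2/2) t + sigma B_t and hence X_t = x_0 * exp((mu - sigma^2/2) t + sigma B_t).
With mu = -3/4, sigma = 2, x_0 = 7, this gives:
  X_t = 7 * exp((-11/4) * t + (2) * B_t).
Since sigma*B_t ~ Normal(0, sigma^2 t), E[exp(sigma*B_t)] = exp(sigma^2 t / 2); so E[X_t] = x_0 * exp((mu - sigma^2/2) t) * exp(sigma^2 t / 2) = x_0 * exp(mu t) = 7*exp(-3*t/4).
Var(X_t) = E[X_t^2] - (E[X_t])^2 = x_0^2 * exp(2 mu t) * (exp(sigma^2 t) - 1) = (49*exp(4*t) - 49)*exp(-3*t/2).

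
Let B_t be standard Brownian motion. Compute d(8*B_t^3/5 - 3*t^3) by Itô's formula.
d(8*B_t^3/5 - 3*t^3) = (24*B_t/5 - 9*t^2) dt + (24*B_t^2/5) dB_t

Itô's formula for f(t, x): d f(t, B_t) = (f_t + (1/2) f_xx) dt + f_x dB_t. Compute partials of f(t, x) = -3*t^3 + 8*x^3/5:
  f_t(t,x)  = -9*t^2
  f_x(t,x)  = 24*x^2/5
  f_xx(t,x) = 48*x/5
Assemble drift = f_t + (1/2) f_xx = -9*t^2 + 24*x/5 and diffusion = f_x = 24*x^2/5. Substituting x = B_t:
  d(8*B_t^3/5 - 3*t^3) = (24*B_t/5 - 9*t^2) dt + (24*B_t^2/5) dB_t.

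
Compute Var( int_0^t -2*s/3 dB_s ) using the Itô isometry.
Var = 4*t^3/27

The Itô integral of a deterministic integrand f(s) has mean 0 because each increment f(s) * (B_{s+ds} - B_s) has mean 0. By the Itô isometry:
  Var( int_0^t f(s) dB_s ) = E[ (int_0^t f(s) dB_s)^2 ] = int_0^t f(s)^2 ds.
Here f(s) = -2*s/3, so f(s)^2 = 4*s^2/9. Integrate:
  int_0^t (4*s^2/9) ds = 4*t^3/27.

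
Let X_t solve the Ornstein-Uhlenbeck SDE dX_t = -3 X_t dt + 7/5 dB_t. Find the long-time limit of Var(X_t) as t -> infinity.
lim Var(X_t) = 49/150

The OU SDE dX = -theta X dt + sigma dB admits the integrating factor exp(theta t): d(exp(theta t) X_t) = sigma exp(theta t) dB_t. Integrating from 0 to t gives X_t = x_0 * exp(-theta t) + sigma * int_0^t exp(-theta (t-s)) dB_s for any initial x_0. The Itô integral has variance (by the Itô isometry) sigma^2 * int_0^t exp(-2 theta (t - s)) ds = sigma^2 * (1 - exp(-2 theta t)) / (2 theta), independent of x_0.
With theta = 3, sigma = 7/5:
  Var(X_t) = (7/5)^2 * (1 - exp(-2*3 t)) / (2 * 3) = 49/150 - 49*exp(-6*t)/150.
As t -> infinity, exp(-2*3 t) -> 0, so the stationary variance is sigma^2 / (2 theta) = 49/150.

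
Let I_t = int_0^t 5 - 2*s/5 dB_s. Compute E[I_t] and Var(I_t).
E[I_t] = 0; Var(I_t) = t*(4*t^2 - 150*t + 1875)/75

The Itô integral of a deterministic integrand f(s) has mean 0 because each increment f(s) * (B_{s+ds} - B_s) has mean 0. By the Itô isometry:
  Var( int_0^t f(s) dB_s ) = E[ (int_0^t f(s) dB_s)^2 ] = int_0^t f(s)^2 ds.
Here f(s) = 5 - 2*s/5, so f(s)^2 = (2*s - 25)^2/25. Integrate:
  int_0^t ((2*s - 25)^2/25) ds = t*(4*t^2 - 150*t + 1875)/75.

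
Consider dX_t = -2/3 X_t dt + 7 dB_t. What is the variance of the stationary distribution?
lim Var(X_t) = 147/4

The OU SDE dX = -theta X dt + sigma dB admits the integrating factor exp(theta t): d(exp(theta t) X_t) = sigma exp(theta t) dB_t. Integrating from 0 to t gives X_t = x_0 * exp(-theta t) + sigma * int_0^t exp(-theta (t-s)) dB_s for any initial x_0. The Itô integral has variance (by the Itô isometry) sigma^2 * int_0^t exp(-2 theta (t - s)) ds = sigma^2 * (1 - exp(-2 theta t)) / (2 theta), independent of x_0.
With theta = 2/3, sigma = 7:
  Var(X_t) = (7)^2 * (1 - exp(-2*2/3 t)) / (2 * 2/3) = 147/4 - 147*exp(-4*t/3)/4.
As t -> infinity, exp(-2*2/3 t) -> 0, so the stationary variance is sigma^2 / (2 theta) = 147/4.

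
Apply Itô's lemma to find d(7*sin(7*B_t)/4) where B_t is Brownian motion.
d(7*sin(7*B_t)/4) = (-343*sin(7*B_t)/8) dt + (49*cos(7*B_t)/4) dB_t

Itô's formula for f(B_t) gives d f(B_t) = f'(B_t) dB_t + (1/2) f''(B_t) dt. Compute derivatives of f(x) = 7*sin(7*x)/4:
  f'(x)  = 49*cos(7*x)/4
  f''(x) = -343*sin(7*x)/4
Substitute x = B_t and multiply the f'' term by 1/2:
  drift     = (1/2) * (-343*sin(7*x)/4) evaluated at B_t = -343*sin(7*B_t)/8
  diffusion = (49*cos(7*x)/4) evaluated at B_t = 49*cos(7*B_t)/4
Therefore d(7*sin(7*B_t)/4) = (-343*sin(7*B_t)/8) dt + (49*cos(7*B_t)/4) dB_t.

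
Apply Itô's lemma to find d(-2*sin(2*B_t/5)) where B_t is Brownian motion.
d(-2*sin(2*B_t/5)) = (4*sin(2*B_t/5)/25) dt + (-4*cos(2*B_t/5)/5) dB_t

Itô's formula for f(B_t) gives d f(B_t) = f'(B_t) dB_t + (1/2) f''(B_t) dt. Compute derivatives of f(x) = -2*sin(2*x/5):
  f'(x)  = -4*cos(2*x/5)/5
  f''(x) = 8*sin(2*x/5)/25
Substitute x = B_t and multiply the f'' term by 1/2:
  drift     = (1/2) * (8*sin(2*x/5)/25) evaluated at B_t = 4*sin(2*B_t/5)/25
  diffusion = (-4*cos(2*x/5)/5) evaluated at B_t = -4*cos(2*B_t/5)/5
Therefore d(-2*sin(2*B_t/5)) = (4*sin(2*B_t/5)/25) dt + (-4*cos(2*B_t/5)/5) dB_t.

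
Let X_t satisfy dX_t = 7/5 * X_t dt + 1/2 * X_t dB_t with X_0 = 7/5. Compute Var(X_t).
Var(X_t) = 49*(exp(t/4) - 1)*exp(14*t/5)/25

For GBM dX = mu X dt + sigma X dB with X_0 = x_0, apply Itô to Y = log X: dY = (mu - sigma^2/2) dt + sigma dB, so Y_t = log(x_0) + (mu - sigma^2/2) t + sigma B_t and hence X_t = x_0 * exp((mu - sigma^2/2) t + sigma B_t).
With mu = 7/5, sigma = 1/2, x_0 = 7/5, this gives:
  X_t = 7/5 * exp((51/40) * t + (1/2) * B_t).
Since sigma*B_t ~ Normal(0, sigma^2 t), E[exp(sigma*B_t)] = exp(sigma^2 t / 2); so E[X_t] = x_0 * exp((mu - sigma^2/2) t) * exp(sigma^2 t / 2) = x_0 * exp(mu t) = 7*exp(7*t/5)/5.
Var(X_t) = E[X_t^2] - (E[X_t])^2 = x_0^2 * exp(2 mu t) * (exp(sigma^2 t) - 1) = 49*(exp(t/4) - 1)*exp(14*t/5)/25.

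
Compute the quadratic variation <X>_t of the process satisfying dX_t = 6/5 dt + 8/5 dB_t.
<X>_t = 64*t/25

For an Itô process dX_t = a(t) dt + b(t) dB_t, the quadratic variation is <X>_t = int_0^t b(s)^2 ds (the drift term does not contribute). Here b(s) = 8/5, so
  b(s)^2 = 64/25.
Integrating from 0 to t:
  <X>_t = int_0^t (64/25) ds = 64*t/25.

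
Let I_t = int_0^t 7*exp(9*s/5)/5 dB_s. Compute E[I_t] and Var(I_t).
E[I_t] = 0; Var(I_t) = 49*exp(18*t/5)/90 - 49/90

The Itô integral of a deterministic integrand f(s) has mean 0 because each increment f(s) * (B_{s+ds} - B_s) has mean 0. By the Itô isometry:
  Var( int_0^t f(s) dB_s ) = E[ (int_0^t f(s) dB_s)^2 ] = int_0^t f(s)^2 ds.
Here f(s) = 7*exp(9*s/5)/5, so f(s)^2 = 49*exp(18*s/5)/25. Integrate:
  int_0^t (49*exp(18*s/5)/25) ds = 49*exp(18*t/5)/90 - 49/90.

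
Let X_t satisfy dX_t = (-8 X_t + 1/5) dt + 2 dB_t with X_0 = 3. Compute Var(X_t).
Var(X_t) = 1/4 - exp(-16*t)/4

The variance V(t) = Var(X_t) satisfies V'(t) = 2 a V(t) + c^2 with V(0) = 0 (drift coefficient is linear in X, diffusion is constant). With a = -8, c = 2, the solution is
  V(t) = (c^2 / (2 a)) * (exp(2 a t) - 1)
       = (2^2 / (2*(-8))) * (exp((-16) t) - 1)
       = 1/4 - exp(-16*t)/4.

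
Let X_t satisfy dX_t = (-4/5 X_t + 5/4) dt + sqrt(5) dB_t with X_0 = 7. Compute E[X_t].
E[X_t] = 25/16 + 87*exp(-4*t/5)/16

Taking expectations and using E[dB_t] = 0, the mean m(t) = E[X_t] satisfies the ODE m'(t) = a m(t) + b with m(0) = x_0. With a = -4/5, b = 5/4, x_0 = 7, the solution is
  m(t) = x_0 * exp(a t) + (b/a) * (exp(a t) - 1)
       = 7 * exp((-4/5) t) + ((5/4)/(-4/5)) * (exp((-4/5) t) - 1)
       = 25/16 + 87*exp(-4*t/5)/16.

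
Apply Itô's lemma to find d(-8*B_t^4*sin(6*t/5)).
d(-8*B_t^4*sin(6*t/5)) = (-48*B_t^2*(B_t^2*cos(6*t/5) + 5*sin(6*t/5))/5) dt + (-32*B_t^3*sin(6*t/5)) dB_t

Itô's formula for f(t, x): d f(t, B_t) = (f_t + (1/2) f_xx) dt + f_x dB_t. Compute partials of f(t, x) = -8*x^4*sin(6*t/5):
  f_t(t,x)  = -48*x^4*cos(6*t/5)/5
  f_x(t,x)  = -32*x^3*sin(6*t/5)
  f_xx(t,x) = -96*x^2*sin(6*t/5)
Assemble drift = f_t + (1/2) f_xx = -48*x^2*(x^2*cos(6*t/5) + 5*sin(6*t/5))/5 and diffusion = f_x = -32*x^3*sin(6*t/5). Substituting x = B_t:
  d(-8*B_t^4*sin(6*t/5)) = (-48*B_t^2*(B_t^2*cos(6*t/5) + 5*sin(6*t/5))/5) dt + (-32*B_t^3*sin(6*t/5)) dB_t.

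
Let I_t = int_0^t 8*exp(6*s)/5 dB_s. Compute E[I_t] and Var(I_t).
E[I_t] = 0; Var(I_t) = 16*exp(12*t)/75 - 16/75

The Itô integral of a deterministic integrand f(s) has mean 0 because each increment f(s) * (B_{s+ds} - B_s) has mean 0. By the Itô isometry:
  Var( int_0^t f(s) dB_s ) = E[ (int_0^t f(s) dB_s)^2 ] = int_0^t f(s)^2 ds.
Here f(s) = 8*exp(6*s)/5, so f(s)^2 = 64*exp(12*s)/25. Integrate:
  int_0^t (64*exp(12*s)/25) ds = 16*exp(12*t)/75 - 16/75.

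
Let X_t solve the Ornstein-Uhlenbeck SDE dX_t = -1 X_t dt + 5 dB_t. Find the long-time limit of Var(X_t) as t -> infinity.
lim Var(X_t) = 25/2

The OU SDE dX = -theta X dt + sigma dB admits the integrating factor exp(theta t): d(exp(theta t) X_t) = sigma exp(theta t) dB_t. Integrating from 0 to t gives X_t = x_0 * exp(-theta t) + sigma * int_0^t exp(-theta (t-s)) dB_s for any initial x_0. The Itô integral has variance (by the Itô isometry) sigma^2 * int_0^t exp(-2 theta (t - s)) ds = sigma^2 * (1 - exp(-2 theta t)) / (2 theta), independent of x_0.
With theta = 1, sigma = 5:
  Var(X_t) = (5)^2 * (1 - exp(-2*1 t)) / (2 * 1) = 25/2 - 25*exp(-2*t)/2.
As t -> infinity, exp(-2*1 t) -> 0, so the stationary variance is sigma^2 / (2 theta) = 25/2.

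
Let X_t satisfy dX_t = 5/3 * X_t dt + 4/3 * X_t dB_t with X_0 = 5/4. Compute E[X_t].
E[X_t] = 5*exp(5*t/3)/4

For GBM dX = mu X dt + sigma X dB with X_0 = x_0, apply Itô to Y = log X: dY = (mu - sigma^2/2) dt + sigma dB, so Y_t = log(x_0) + (mu - sigma^2/2) t + sigma B_t and hence X_t = x_0 * exp((mu - sigma^2/2) t + sigma B_t).
With mu = 5/3, sigma = 4/3, x_0 = 5/4, this gives:
  X_t = 5/4 * exp((7/9) * t + (4/3) * B_t).
Since sigma*B_t ~ Normal(0, sigma^2 t), E[exp(sigma*B_t)] = exp(sigma^2 t / 2); so E[X_t] = x_0 * exp((mu - sigma^2/2) t) * exp(sigma^2 t / 2) = x_0 * exp(mu t) = 5*exp(5*t/3)/4.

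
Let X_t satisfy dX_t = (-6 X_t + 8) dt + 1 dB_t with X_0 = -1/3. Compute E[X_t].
E[X_t] = 4/3 - 5*exp(-6*t)/3

Taking expectations and using E[dB_t] = 0, the mean m(t) = E[X_t] satisfies the ODE m'(t) = a m(t) + b with m(0) = x_0. With a = -6, b = 8, x_0 = -1/3, the solution is
  m(t) = x_0 * exp(a t) + (b/a) * (exp(a t) - 1)
       = (-1/3) * exp((-6) t) + (8/(-6)) * (exp((-6) t) - 1)
       = 4/3 - 5*exp(-6*t)/3.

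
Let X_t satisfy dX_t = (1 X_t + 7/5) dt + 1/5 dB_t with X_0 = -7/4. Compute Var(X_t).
Var(X_t) = exp(2*t)/50 - 1/50

The variance V(t) = Var(X_t) satisfies V'(t) = 2 a V(t) + c^2 with V(0) = 0 (drift coefficient is linear in X, diffusion is constant). With a = 1, c = 1/5, the solution is
  V(t) = (c^2 / (2 a)) * (exp(2 a t) - 1)
       = ((1/5)^2 / (2*1)) * (exp(2 t) - 1)
       = exp(2*t)/50 - 1/50.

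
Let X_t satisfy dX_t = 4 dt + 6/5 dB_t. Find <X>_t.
<X>_t = 36*t/25

For an Itô process dX_t = a(t) dt + b(t) dB_t, the quadratic variation is <X>_t = int_0^t b(s)^2 ds (the drift term does not contribute). Here b(s) = 6/5, so
  b(s)^2 = 36/25.
Integrating from 0 to t:
  <X>_t = int_0^t (36/25) ds = 36*t/25.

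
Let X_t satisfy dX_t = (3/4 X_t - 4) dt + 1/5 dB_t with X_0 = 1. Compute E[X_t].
E[X_t] = 16/3 - 13*exp(3*t/4)/3

Taking expectations and using E[dB_t] = 0, the mean m(t) = E[X_t] satisfies the ODE m'(t) = a m(t) + b with m(0) = x_0. With a = 3/4, b = -4, x_0 = 1, the solution is
  m(t) = x_0 * exp(a t) + (b/a) * (exp(a t) - 1)
       = 1 * exp((3/4) t) + ((-4)/(3/4)) * (exp((3/4) t) - 1)
       = 16/3 - 13*exp(3*t/4)/3.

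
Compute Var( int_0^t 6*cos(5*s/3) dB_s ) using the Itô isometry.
Var = 18*t + 27*sin(10*t/3)/5

The Itô integral of a deterministic integrand f(s) has mean 0 because each increment f(s) * (B_{s+ds} - B_s) has mean 0. By the Itô isometry:
  Var( int_0^t f(s) dB_s ) = E[ (int_0^t f(s) dB_s)^2 ] = int_0^t f(s)^2 ds.
Here f(s) = 6*cos(5*s/3), so f(s)^2 = 36*cos(5*s/3)^2. Integrate:
  int_0^t (36*cos(5*s/3)^2) ds = 18*t + 27*sin(10*t/3)/5.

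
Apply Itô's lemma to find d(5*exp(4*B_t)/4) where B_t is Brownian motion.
d(5*exp(4*B_t)/4) = (10*exp(4*B_t)) dt + (5*exp(4*B_t)) dB_t

Itô's formula for f(B_t) gives d f(B_t) = f'(B_t) dB_t + (1/2) f''(B_t) dt. Compute derivatives of f(x) = 5*exp(4*x)/4:
  f'(x)  = 5*exp(4*x)
  f''(x) = 20*exp(4*x)
Substitute x = B_t and multiply the f'' term by 1/2:
  drift     = (1/2) * (20*exp(4*x)) evaluated at B_t = 10*exp(4*B_t)
  diffusion = (5*exp(4*x)) evaluated at B_t = 5*exp(4*B_t)
Therefore d(5*exp(4*B_t)/4) = (10*exp(4*B_t)) dt + (5*exp(4*B_t)) dB_t.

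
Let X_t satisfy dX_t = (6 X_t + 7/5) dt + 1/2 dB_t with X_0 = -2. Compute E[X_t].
E[X_t] = -53*exp(6*t)/30 - 7/30

Taking expectations and using E[dB_t] = 0, the mean m(t) = E[X_t] satisfies the ODE m'(t) = a m(t) + b with m(0) = x_0. With a = 6, b = 7/5, x_0 = -2, the solution is
  m(t) = x_0 * exp(a t) + (b/a) * (exp(a t) - 1)
       = (-2) * exp(6 t) + ((7/5)/6) * (exp(6 t) - 1)
       = -53*exp(6*t)/30 - 7/30.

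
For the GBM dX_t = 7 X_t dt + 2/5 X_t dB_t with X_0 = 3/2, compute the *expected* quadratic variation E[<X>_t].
E[<X>_t] = 3*exp(354*t/25)/118 - 3/118

<X>_t = int_0^t ((2/5) * X_s)^2 ds. Taking expectation inside the integral: E[<X>_t] = (2/5)^2 * int_0^t E[X_s^2] ds. For GBM, E[X_s^2] = x_0^2 * exp((2 mu + sigma^2) s). Integrating:
  E[<X>_t] = (2/5)^2 * (3/2)^2 * (exp((2*7 + (2/5)^2) t) - 1) / (2*7 + (2/5)^2)
           = (2/5)^2 * (3/2)^2 * (exp((354/25) t) - 1) / (354/25) = 3*exp(354*t/25)/118 - 3/118.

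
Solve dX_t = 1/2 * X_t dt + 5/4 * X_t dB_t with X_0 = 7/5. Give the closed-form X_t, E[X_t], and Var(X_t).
X_t = 7/5 * exp((-9/32) t + (5/4) B_t); E[X_t] = 7*exp(t/2)/5; Var(X_t) = 49*(exp(25*t/16) - 1)*exp(t)/25

For GBM dX = mu X dt + sigma X dB with X_0 = x_0, apply Itô to Y = log X: dY = (mu - sigma^2/2) dt + sigma dB, so Y_t = log(x_0) + (mu - sigma^2/2) t + sigma B_t and hence X_t = x_0 * exp((mu - sigma^2/2) t + sigma B_t).
With mu = 1/2, sigma = 5/4, x_0 = 7/5, this gives:
  X_t = 7/5 * exp((-9/32) * t + (5/4) * B_t).
Since sigma*B_t ~ Normal(0, sigma^2 t), E[exp(sigma*B_t)] = exp(sigma^2 t / 2); so E[X_t] = x_0 * exp((mu - sigma^2/2) t) * exp(sigma^2 t / 2) = x_0 * exp(mu t) = 7*exp(t/2)/5.
Var(X_t) = E[X_t^2] - (E[X_t])^2 = x_0^2 * exp(2 mu t) * (exp(sigma^2 t) - 1) = 49*(exp(25*t/16) - 1)*exp(t)/25.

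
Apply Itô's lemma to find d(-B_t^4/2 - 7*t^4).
d(-B_t^4/2 - 7*t^4) = (-3*B_t^2 - 28*t^3) dt + (-2*B_t^3) dB_t

Itô's formula for f(t, x): d f(t, B_t) = (f_t + (1/2) f_xx) dt + f_x dB_t. Compute partials of f(t, x) = -7*t^4 - x^4/2:
  f_t(t,x)  = -28*t^3
  f_x(t,x)  = -2*x^3
  f_xx(t,x) = -6*x^2
Assemble drift = f_t + (1/2) f_xx = -28*t^3 - 3*x^2 and diffusion = f_x = -2*x^3. Substituting x = B_t:
  d(-B_t^4/2 - 7*t^4) = (-3*B_t^2 - 28*t^3) dt + (-2*B_t^3) dB_t.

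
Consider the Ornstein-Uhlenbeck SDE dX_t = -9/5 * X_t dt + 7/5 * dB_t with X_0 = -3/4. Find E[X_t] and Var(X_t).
E[X_t] = -3*exp(-9*t/5)/4; Var(X_t) = 49/90 - 49*exp(-18*t/5)/90

The OU SDE dX = -theta X dt + sigma dB admits the integrating factor exp(theta t): d(exp(theta t) X_t) = sigma exp(theta t) dB_t. Integrating from 0 to t:
  X_t = x_0 * exp(-theta t) + sigma * int_0^t exp(-theta (t-s)) dB_s.
The Itô integral has mean 0 and (by the Itô isometry) variance sigma^2 * int_0^t exp(-2 theta (t - s)) ds = sigma^2 * (1 - exp(-2 theta t)) / (2 theta).
With theta = 9/5, sigma = 7/5, x_0 = -3/4:
  E[X_t] = -3/4 * exp(-9/5 t) = -3*exp(-9*t/5)/4
  Var(X_t) = (7/5)^2 * (1 - exp(-2*9/5 t)) / (2 * 9/5) = 49/90 - 49*exp(-18*t/5)/90.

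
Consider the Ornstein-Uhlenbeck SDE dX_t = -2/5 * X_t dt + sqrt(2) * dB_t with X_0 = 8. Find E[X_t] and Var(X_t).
E[X_t] = 8*exp(-2*t/5); Var(X_t) = 5/2 - 5*exp(-4*t/5)/2

The OU SDE dX = -theta X dt + sigma dB admits the integrating factor exp(theta t): d(exp(theta t) X_t) = sigma exp(theta t) dB_t. Integrating from 0 to t:
  X_t = x_0 * exp(-theta t) + sigma * int_0^t exp(-theta (t-s)) dB_s.
The Itô integral has mean 0 and (by the Itô isometry) variance sigma^2 * int_0^t exp(-2 theta (t - s)) ds = sigma^2 * (1 - exp(-2 theta t)) / (2 theta).
With theta = 2/5, sigma = sqrt(2), x_0 = 8:
  E[X_t] = 8 * exp(-2/5 t) = 8*exp(-2*t/5)
  Var(X_t) = (sqrt(2))^2 * (1 - exp(-2*2/5 t)) / (2 * 2/5) = 5/2 - 5*exp(-4*t/5)/2.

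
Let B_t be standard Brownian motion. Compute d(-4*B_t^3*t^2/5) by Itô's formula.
d(-4*B_t^3*t^2/5) = (4*B_t*t*(-2*B_t^2 - 3*t)/5) dt + (-12*B_t^2*t^2/5) dB_t

Itô's formula for f(t, x): d f(t, B_t) = (f_t + (1/2) f_xx) dt + f_x dB_t. Compute partials of f(t, x) = -4*t^2*x^3/5:
  f_t(t,x)  = -8*t*x^3/5
  f_x(t,x)  = -12*t^2*x^2/5
  f_xx(t,x) = -24*t^2*x/5
Assemble drift = f_t + (1/2) f_xx = 4*t*x*(-3*t - 2*x^2)/5 and diffusion = f_x = -12*t^2*x^2/5. Substituting x = B_t:
  d(-4*B_t^3*t^2/5) = (4*B_t*t*(-2*B_t^2 - 3*t)/5) dt + (-12*B_t^2*t^2/5) dB_t.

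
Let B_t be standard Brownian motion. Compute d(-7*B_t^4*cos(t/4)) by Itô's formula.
d(-7*B_t^4*cos(t/4)) = (7*B_t^2*(B_t^2*sin(t/4) - 24*cos(t/4))/4) dt + (-28*B_t^3*cos(t/4)) dB_t

Itô's formula for f(t, x): d f(t, B_t) = (f_t + (1/2) f_xx) dt + f_x dB_t. Compute partials of f(t, x) = -7*x^4*cos(t/4):
  f_t(t,x)  = 7*x^4*sin(t/4)/4
  f_x(t,x)  = -28*x^3*cos(t/4)
  f_xx(t,x) = -84*x^2*cos(t/4)
Assemble drift = f_t + (1/2) f_xx = 7*x^2*(x^2*sin(t/4) - 24*cos(t/4))/4 and diffusion = f_x = -28*x^3*cos(t/4). Substituting x = B_t:
  d(-7*B_t^4*cos(t/4)) = (7*B_t^2*(B_t^2*sin(t/4) - 24*cos(t/4))/4) dt + (-28*B_t^3*cos(t/4)) dB_t.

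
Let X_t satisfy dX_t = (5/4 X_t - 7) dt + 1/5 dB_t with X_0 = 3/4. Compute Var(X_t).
Var(X_t) = 2*exp(5*t/2)/125 - 2/125

The variance V(t) = Var(X_t) satisfies V'(t) = 2 a V(t) + c^2 with V(0) = 0 (drift coefficient is linear in X, diffusion is constant). With a = 5/4, c = 1/5, the solution is
  V(t) = (c^2 / (2 a)) * (exp(2 a t) - 1)
       = ((1/5)^2 / (2*(5/4))) * (exp((5/2) t) - 1)
       = 2*exp(5*t/2)/125 - 2/125.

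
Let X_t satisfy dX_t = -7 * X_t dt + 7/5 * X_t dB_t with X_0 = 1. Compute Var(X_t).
Var(X_t) = (exp(49*t/25) - 1)*exp(-14*t)

For GBM dX = mu X dt + sigma X dB with X_0 = x_0, apply Itô to Y = log X: dY = (mu - sigma^2/2) dt + sigma dB, so Y_t = log(x_0) + (mu - sigma^2/2) t + sigma B_t and hence X_t = x_0 * exp((mu - sigma^2/2) t + sigma B_t).
With mu = -7, sigma = 7/5, x_0 = 1, this gives:
  X_t = 1 * exp((-399/50) * t + (7/5) * B_t).
Since sigma*B_t ~ Normal(0, sigma^2 t), E[exp(sigma*B_t)] = exp(sigma^2 t / 2); so E[X_t] = x_0 * exp((mu - sigma^2/2) t) * exp(sigma^2 t / 2) = x_0 * exp(mu t) = exp(-7*t).
Var(X_t) = E[X_t^2] - (E[X_t])^2 = x_0^2 * exp(2 mu t) * (exp(sigma^2 t) - 1) = (exp(49*t/25) - 1)*exp(-14*t).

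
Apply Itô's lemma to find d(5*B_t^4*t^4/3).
d(5*B_t^4*t^4/3) = (B_t^2*t^3*(20*B_t^2/3 + 10*t)) dt + (20*B_t^3*t^4/3) dB_t

Itô's formula for f(t, x): d f(t, B_t) = (f_t + (1/2) f_xx) dt + f_x dB_t. Compute partials of f(t, x) = 5*t^4*x^4/3:
  f_t(t,x)  = 20*t^3*x^4/3
  f_x(t,x)  = 20*t^4*x^3/3
  f_xx(t,x) = 20*t^4*x^2
Assemble drift = f_t + (1/2) f_xx = t^3*x^2*(10*t + 20*x^2/3) and diffusion = f_x = 20*t^4*x^3/3. Substituting x = B_t:
  d(5*B_t^4*t^4/3) = (B_t^2*t^3*(20*B_t^2/3 + 10*t)) dt + (20*B_t^3*t^4/3) dB_t.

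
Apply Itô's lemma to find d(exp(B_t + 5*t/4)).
d(exp(B_t + 5*t/4)) = (7*exp(B_t + 5*t/4)/4) dt + (exp(B_t + 5*t/4)) dB_t

Itô's formula for f(t, x): d f(t, B_t) = (f_t + (1/2) f_xx) dt + f_x dB_t. Compute partials of f(t, x) = exp(5*t/4 + x):
  f_t(t,x)  = 5*exp(5*t/4 + x)/4
  f_x(t,x)  = exp(5*t/4 + x)
  f_xx(t,x) = exp(5*t/4 + x)
Assemble drift = f_t + (1/2) f_xx = 7*exp(5*t/4 + x)/4 and diffusion = f_x = exp(5*t/4 + x). Substituting x = B_t:
  d(exp(B_t + 5*t/4)) = (7*exp(B_t + 5*t/4)/4) dt + (exp(B_t + 5*t/4)) dB_t.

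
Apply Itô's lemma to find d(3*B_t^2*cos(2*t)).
d(3*B_t^2*cos(2*t)) = (-6*B_t^2*sin(2*t) + 3*cos(2*t)) dt + (6*B_t*cos(2*t)) dB_t

Itô's formula for f(t, x): d f(t, B_t) = (f_t + (1/2) f_xx) dt + f_x dB_t. Compute partials of f(t, x) = 3*x^2*cos(2*t):
  f_t(t,x)  = -6*x^2*sin(2*t)
  f_x(t,x)  = 6*x*cos(2*t)
  f_xx(t,x) = 6*cos(2*t)
Assemble drift = f_t + (1/2) f_xx = -6*x^2*sin(2*t) + 3*cos(2*t) and diffusion = f_x = 6*x*cos(2*t). Substituting x = B_t:
  d(3*B_t^2*cos(2*t)) = (-6*B_t^2*sin(2*t) + 3*cos(2*t)) dt + (6*B_t*cos(2*t)) dB_t.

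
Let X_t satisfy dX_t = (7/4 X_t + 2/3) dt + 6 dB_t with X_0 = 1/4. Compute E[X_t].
E[X_t] = 53*exp(7*t/4)/84 - 8/21

Taking expectations and using E[dB_t] = 0, the mean m(t) = E[X_t] satisfies the ODE m'(t) = a m(t) + b with m(0) = x_0. With a = 7/4, b = 2/3, x_0 = 1/4, the solution is
  m(t) = x_0 * exp(a t) + (b/a) * (exp(a t) - 1)
       = (1/4) * exp((7/4) t) + ((2/3)/(7/4)) * (exp((7/4) t) - 1)
       = 53*exp(7*t/4)/84 - 8/21.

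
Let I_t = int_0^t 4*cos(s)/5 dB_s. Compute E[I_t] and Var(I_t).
E[I_t] = 0; Var(I_t) = 8*t/25 + 4*sin(2*t)/25

The Itô integral of a deterministic integrand f(s) has mean 0 because each increment f(s) * (B_{s+ds} - B_s) has mean 0. By the Itô isometry:
  Var( int_0^t f(s) dB_s ) = E[ (int_0^t f(s) dB_s)^2 ] = int_0^t f(s)^2 ds.
Here f(s) = 4*cos(s)/5, so f(s)^2 = 16*cos(s)^2/25. Integrate:
  int_0^t (16*cos(s)^2/25) ds = 8*t/25 + 4*sin(2*t)/25.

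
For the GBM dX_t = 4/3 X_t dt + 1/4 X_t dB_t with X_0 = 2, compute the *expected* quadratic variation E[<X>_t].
E[<X>_t] = 12*exp(131*t/48)/131 - 12/131

<X>_t = int_0^t ((1/4) * X_s)^2 ds. Taking expectation inside the integral: E[<X>_t] = (1/4)^2 * int_0^t E[X_s^2] ds. For GBM, E[X_s^2] = x_0^2 * exp((2 mu + sigma^2) s). Integrating:
  E[<X>_t] = (1/4)^2 * 2^2 * (exp((2*(4/3) + (1/4)^2) t) - 1) / (2*(4/3) + (1/4)^2)
           = (1/4)^2 * 2^2 * (exp((131/48) t) - 1) / (131/48) = 12*exp(131*t/48)/131 - 12/131.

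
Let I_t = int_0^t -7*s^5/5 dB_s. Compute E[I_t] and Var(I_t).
E[I_t] = 0; Var(I_t) = 49*t^11/275

The Itô integral of a deterministic integrand f(s) has mean 0 because each increment f(s) * (B_{s+ds} - B_s) has mean 0. By the Itô isometry:
  Var( int_0^t f(s) dB_s ) = E[ (int_0^t f(s) dB_s)^2 ] = int_0^t f(s)^2 ds.
Here f(s) = -7*s^5/5, so f(s)^2 = 49*s^10/25. Integrate:
  int_0^t (49*s^10/25) ds = 49*t^11/275.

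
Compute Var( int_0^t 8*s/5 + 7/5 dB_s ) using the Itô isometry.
Var = t*(64*t^2 + 168*t + 147)/75

The Itô integral of a deterministic integrand f(s) has mean 0 because each increment f(s) * (B_{s+ds} - B_s) has mean 0. By the Itô isometry:
  Var( int_0^t f(s) dB_s ) = E[ (int_0^t f(s) dB_s)^2 ] = int_0^t f(s)^2 ds.
Here f(s) = 8*s/5 + 7/5, so f(s)^2 = (8*s + 7)^2/25. Integrate:
  int_0^t ((8*s + 7)^2/25) ds = t*(64*t^2 + 168*t + 147)/75.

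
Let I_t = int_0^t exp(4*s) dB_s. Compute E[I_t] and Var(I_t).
E[I_t] = 0; Var(I_t) = exp(8*t)/8 - 1/8

The Itô integral of a deterministic integrand f(s) has mean 0 because each increment f(s) * (B_{s+ds} - B_s) has mean 0. By the Itô isometry:
  Var( int_0^t f(s) dB_s ) = E[ (int_0^t f(s) dB_s)^2 ] = int_0^t f(s)^2 ds.
Here f(s) = exp(4*s), so f(s)^2 = exp(8*s). Integrate:
  int_0^t (exp(8*s)) ds = exp(8*t)/8 - 1/8.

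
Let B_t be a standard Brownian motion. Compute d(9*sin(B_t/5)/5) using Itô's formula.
d(9*sin(B_t/5)/5) = (-9*sin(B_t/5)/250) dt + (9*cos(B_t/5)/25) dB_t

Itô's formula for f(B_t) gives d f(B_t) = f'(B_t) dB_t + (1/2) f''(B_t) dt. Compute derivatives of f(x) = 9*sin(x/5)/5:
  f'(x)  = 9*cos(x/5)/25
  f''(x) = -9*sin(x/5)/125
Substitute x = B_t and multiply the f'' term by 1/2:
  drift     = (1/2) * (-9*sin(x/5)/125) evaluated at B_t = -9*sin(B_t/5)/250
  diffusion = (9*cos(x/5)/25) evaluated at B_t = 9*cos(B_t/5)/25
Therefore d(9*sin(B_t/5)/5) = (-9*sin(B_t/5)/250) dt + (9*cos(B_t/5)/25) dB_t.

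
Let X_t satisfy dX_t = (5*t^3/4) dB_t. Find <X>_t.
<X>_t = 25*t^7/112

For an Itô process dX_t = a(t) dt + b(t) dB_t, the quadratic variation is <X>_t = int_0^t b(s)^2 ds (the drift term does not contribute). Here b(s) = 5*s^3/4, so
  b(s)^2 = 25*s^6/16.
Integrating from 0 to t:
  <X>_t = int_0^t (25*s^6/16) ds = 25*t^7/112.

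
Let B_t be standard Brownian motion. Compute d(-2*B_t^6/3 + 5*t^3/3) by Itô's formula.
d(-2*B_t^6/3 + 5*t^3/3) = (-10*B_t^4 + 5*t^2) dt + (-4*B_t^5) dB_t

Itô's formula for f(t, x): d f(t, B_t) = (f_t + (1/2) f_xx) dt + f_x dB_t. Compute partials of f(t, x) = 5*t^3/3 - 2*x^6/3:
  f_t(t,x)  = 5*t^2
  f_x(t,x)  = -4*x^5
  f_xx(t,x) = -20*x^4
Assemble drift = f_t + (1/2) f_xx = 5*t^2 - 10*x^4 and diffusion = f_x = -4*x^5. Substituting x = B_t:
  d(-2*B_t^6/3 + 5*t^3/3) = (-10*B_t^4 + 5*t^2) dt + (-4*B_t^5) dB_t.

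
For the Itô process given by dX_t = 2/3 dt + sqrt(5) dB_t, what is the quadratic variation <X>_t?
<X>_t = 5*t

For an Itô process dX_t = a(t) dt + b(t) dB_t, the quadratic variation is <X>_t = int_0^t b(s)^2 ds (the drift term does not contribute). Here b(s) = sqrt(5), so
  b(s)^2 = 5.
Integrating from 0 to t:
  <X>_t = int_0^t (5) ds = 5*t.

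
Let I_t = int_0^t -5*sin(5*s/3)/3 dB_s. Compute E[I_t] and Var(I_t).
E[I_t] = 0; Var(I_t) = 25*t/18 - 5*sin(10*t/3)/12

The Itô integral of a deterministic integrand f(s) has mean 0 because each increment f(s) * (B_{s+ds} - B_s) has mean 0. By the Itô isometry:
  Var( int_0^t f(s) dB_s ) = E[ (int_0^t f(s) dB_s)^2 ] = int_0^t f(s)^2 ds.
Here f(s) = -5*sin(5*s/3)/3, so f(s)^2 = 25*sin(5*s/3)^2/9. Integrate:
  int_0^t (25*sin(5*s/3)^2/9) ds = 25*t/18 - 5*sin(10*t/3)/12.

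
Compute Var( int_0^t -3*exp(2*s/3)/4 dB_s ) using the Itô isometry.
Var = 27*exp(4*t/3)/64 - 27/64

The Itô integral of a deterministic integrand f(s) has mean 0 because each increment f(s) * (B_{s+ds} - B_s) has mean 0. By the Itô isometry:
  Var( int_0^t f(s) dB_s ) = E[ (int_0^t f(s) dB_s)^2 ] = int_0^t f(s)^2 ds.
Here f(s) = -3*exp(2*s/3)/4, so f(s)^2 = 9*exp(4*s/3)/16. Integrate:
  int_0^t (9*exp(4*s/3)/16) ds = 27*exp(4*t/3)/64 - 27/64.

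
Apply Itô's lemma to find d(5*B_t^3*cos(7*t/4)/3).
d(5*B_t^3*cos(7*t/4)/3) = (5*B_t*(-7*B_t^2*sin(7*t/4)/12 + cos(7*t/4))) dt + (5*B_t^2*cos(7*t/4)) dB_t

Itô's formula for f(t, x): d f(t, B_t) = (f_t + (1/2) f_xx) dt + f_x dB_t. Compute partials of f(t, x) = 5*x^3*cos(7*t/4)/3:
  f_t(t,x)  = -35*x^3*sin(7*t/4)/12
  f_x(t,x)  = 5*x^2*cos(7*t/4)
  f_xx(t,x) = 10*x*cos(7*t/4)
Assemble drift = f_t + (1/2) f_xx = 5*x*(-7*x^2*sin(7*t/4)/12 + cos(7*t/4)) and diffusion = f_x = 5*x^2*cos(7*t/4). Substituting x = B_t:
  d(5*B_t^3*cos(7*t/4)/3) = (5*B_t*(-7*B_t^2*sin(7*t/4)/12 + cos(7*t/4))) dt + (5*B_t^2*cos(7*t/4)) dB_t.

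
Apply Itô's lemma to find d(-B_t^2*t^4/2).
d(-B_t^2*t^4/2) = (t^3*(-4*B_t^2 - t)/2) dt + (-B_t*t^4) dB_t

Itô's formula for f(t, x): d f(t, B_t) = (f_t + (1/2) f_xx) dt + f_x dB_t. Compute partials of f(t, x) = -t^4*x^2/2:
  f_t(t,x)  = -2*t^3*x^2
  f_x(t,x)  = -t^4*x
  f_xx(t,x) = -t^4
Assemble drift = f_t + (1/2) f_xx = t^3*(-t - 4*x^2)/2 and diffusion = f_x = -t^4*x. Substituting x = B_t:
  d(-B_t^2*t^4/2) = (t^3*(-4*B_t^2 - t)/2) dt + (-B_t*t^4) dB_t.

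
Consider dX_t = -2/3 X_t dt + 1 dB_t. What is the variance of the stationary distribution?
lim Var(X_t) = 3/4

The OU SDE dX = -theta X dt + sigma dB admits the integrating factor exp(theta t): d(exp(theta t) X_t) = sigma exp(theta t) dB_t. Integrating from 0 to t gives X_t = x_0 * exp(-theta t) + sigma * int_0^t exp(-theta (t-s)) dB_s for any initial x_0. The Itô integral has variance (by the Itô isometry) sigma^2 * int_0^t exp(-2 theta (t - s)) ds = sigma^2 * (1 - exp(-2 theta t)) / (2 theta), independent of x_0.
With theta = 2/3, sigma = 1:
  Var(X_t) = (1)^2 * (1 - exp(-2*2/3 t)) / (2 * 2/3) = 3/4 - 3*exp(-4*t/3)/4.
As t -> infinity, exp(-2*2/3 t) -> 0, so the stationary variance is sigma^2 / (2 theta) = 3/4.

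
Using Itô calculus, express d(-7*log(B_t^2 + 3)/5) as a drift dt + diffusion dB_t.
d(-7*log(B_t^2 + 3)/5) = (7*(B_t^2 - 3)/(5*(B_t^2 + 3)^2)) dt + (-14*B_t/(5*B_t^2 + 15)) dB_t

Itô's formula for f(B_t) gives d f(B_t) = f'(B_t) dB_t + (1/2) f''(B_t) dt. Compute derivatives of f(x) = -7*log(x^2 + 3)/5:
  f'(x)  = -14*x/(5*x^2 + 15)
  f''(x) = 14*(x^2 - 3)/(5*(x^2 + 3)^2)
Substitute x = B_t and multiply the f'' term by 1/2:
  drift     = (1/2) * (14*(x^2 - 3)/(5*(x^2 + 3)^2)) evaluated at B_t = 7*(B_t^2 - 3)/(5*(B_t^2 + 3)^2)
  diffusion = (-14*x/(5*x^2 + 15)) evaluated at B_t = -14*B_t/(5*B_t^2 + 15)
Therefore d(-7*log(B_t^2 + 3)/5) = (7*(B_t^2 - 3)/(5*(B_t^2 + 3)^2)) dt + (-14*B_t/(5*B_t^2 + 15)) dB_t.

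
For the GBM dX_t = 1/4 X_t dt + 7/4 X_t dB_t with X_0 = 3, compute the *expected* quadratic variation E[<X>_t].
E[<X>_t] = 147*exp(57*t/16)/19 - 147/19

<X>_t = int_0^t ((7/4) * X_s)^2 ds. Taking expectation inside the integral: E[<X>_t] = (7/4)^2 * int_0^t E[X_s^2] ds. For GBM, E[X_s^2] = x_0^2 * exp((2 mu + sigma^2) s). Integrating:
  E[<X>_t] = (7/4)^2 * 3^2 * (exp((2*(1/4) + (7/4)^2) t) - 1) / (2*(1/4) + (7/4)^2)
           = (7/4)^2 * 3^2 * (exp((57/16) t) - 1) / (57/16) = 147*exp(57*t/16)/19 - 147/19.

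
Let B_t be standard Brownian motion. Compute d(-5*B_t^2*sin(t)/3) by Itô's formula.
d(-5*B_t^2*sin(t)/3) = (-5*B_t^2*cos(t)/3 - 5*sin(t)/3) dt + (-10*B_t*sin(t)/3) dB_t

Itô's formula for f(t, x): d f(t, B_t) = (f_t + (1/2) f_xx) dt + f_x dB_t. Compute partials of f(t, x) = -5*x^2*sin(t)/3:
  f_t(t,x)  = -5*x^2*cos(t)/3
  f_x(t,x)  = -10*x*sin(t)/3
  f_xx(t,x) = -10*sin(t)/3
Assemble drift = f_t + (1/2) f_xx = -5*x^2*cos(t)/3 - 5*sin(t)/3 and diffusion = f_x = -10*x*sin(t)/3. Substituting x = B_t:
  d(-5*B_t^2*sin(t)/3) = (-5*B_t^2*cos(t)/3 - 5*sin(t)/3) dt + (-10*B_t*sin(t)/3) dB_t.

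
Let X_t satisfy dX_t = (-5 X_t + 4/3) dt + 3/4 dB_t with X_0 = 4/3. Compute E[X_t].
E[X_t] = 4/15 + 16*exp(-5*t)/15

Taking expectations and using E[dB_t] = 0, the mean m(t) = E[X_t] satisfies the ODE m'(t) = a m(t) + b with m(0) = x_0. With a = -5, b = 4/3, x_0 = 4/3, the solution is
  m(t) = x_0 * exp(a t) + (b/a) * (exp(a t) - 1)
       = (4/3) * exp((-5) t) + ((4/3)/(-5)) * (exp((-5) t) - 1)
       = 4/15 + 16*exp(-5*t)/15.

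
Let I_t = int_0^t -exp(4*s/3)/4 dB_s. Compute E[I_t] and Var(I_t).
E[I_t] = 0; Var(I_t) = 3*exp(8*t/3)/128 - 3/128

The Itô integral of a deterministic integrand f(s) has mean 0 because each increment f(s) * (B_{s+ds} - B_s) has mean 0. By the Itô isometry:
  Var( int_0^t f(s) dB_s ) = E[ (int_0^t f(s) dB_s)^2 ] = int_0^t f(s)^2 ds.
Here f(s) = -exp(4*s/3)/4, so f(s)^2 = exp(8*s/3)/16. Integrate:
  int_0^t (exp(8*s/3)/16) ds = 3*exp(8*t/3)/128 - 3/128.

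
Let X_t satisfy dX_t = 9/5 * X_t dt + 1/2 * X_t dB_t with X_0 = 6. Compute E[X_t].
E[X_t] = 6*exp(9*t/5)

For GBM dX = mu X dt + sigma X dB with X_0 = x_0, apply Itô to Y = log X: dY = (mu - sigma^2/2) dt + sigma dB, so Y_t = log(x_0) + (mu - sigma^2/2) t + sigma B_t and hence X_t = x_0 * exp((mu - sigma^2/2) t + sigma B_t).
With mu = 9/5, sigma = 1/2, x_0 = 6, this gives:
  X_t = 6 * exp((67/40) * t + (1/2) * B_t).
Since sigma*B_t ~ Normal(0, sigma^2 t), E[exp(sigma*B_t)] = exp(sigma^2 t / 2); so E[X_t] = x_0 * exp((mu - sigma^2/2) t) * exp(sigma^2 t / 2) = x_0 * exp(mu t) = 6*exp(9*t/5).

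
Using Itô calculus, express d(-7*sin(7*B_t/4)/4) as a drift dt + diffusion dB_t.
d(-7*sin(7*B_t/4)/4) = (343*sin(7*B_t/4)/128) dt + (-49*cos(7*B_t/4)/16) dB_t

Itô's formula for f(B_t) gives d f(B_t) = f'(B_t) dB_t + (1/2) f''(B_t) dt. Compute derivatives of f(x) = -7*sin(7*x/4)/4:
  f'(x)  = -49*cos(7*x/4)/16
  f''(x) = 343*sin(7*x/4)/64
Substitute x = B_t and multiply the f'' term by 1/2:
  drift     = (1/2) * (343*sin(7*x/4)/64) evaluated at B_t = 343*sin(7*B_t/4)/128
  diffusion = (-49*cos(7*x/4)/16) evaluated at B_t = -49*cos(7*B_t/4)/16
Therefore d(-7*sin(7*B_t/4)/4) = (343*sin(7*B_t/4)/128) dt + (-49*cos(7*B_t/4)/16) dB_t.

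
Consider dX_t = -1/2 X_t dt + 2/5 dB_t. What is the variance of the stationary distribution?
lim Var(X_t) = 4/25

The OU SDE dX = -theta X dt + sigma dB admits the integrating factor exp(theta t): d(exp(theta t) X_t) = sigma exp(theta t) dB_t. Integrating from 0 to t gives X_t = x_0 * exp(-theta t) + sigma * int_0^t exp(-theta (t-s)) dB_s for any initial x_0. The Itô integral has variance (by the Itô isometry) sigma^2 * int_0^t exp(-2 theta (t - s)) ds = sigma^2 * (1 - exp(-2 theta t)) / (2 theta), independent of x_0.
With theta = 1/2, sigma = 2/5:
  Var(X_t) = (2/5)^2 * (1 - exp(-2*1/2 t)) / (2 * 1/2) = 4/25 - 4*exp(-t)/25.
As t -> infinity, exp(-2*1/2 t) -> 0, so the stationary variance is sigma^2 / (2 theta) = 4/25.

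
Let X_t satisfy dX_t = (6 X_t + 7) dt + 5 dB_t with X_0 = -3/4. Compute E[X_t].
E[X_t] = 5*exp(6*t)/12 - 7/6

Taking expectations and using E[dB_t] = 0, the mean m(t) = E[X_t] satisfies the ODE m'(t) = a m(t) + b with m(0) = x_0. With a = 6, b = 7, x_0 = -3/4, the solution is
  m(t) = x_0 * exp(a t) + (b/a) * (exp(a t) - 1)
       = (-3/4) * exp(6 t) + (7/6) * (exp(6 t) - 1)
       = 5*exp(6*t)/12 - 7/6.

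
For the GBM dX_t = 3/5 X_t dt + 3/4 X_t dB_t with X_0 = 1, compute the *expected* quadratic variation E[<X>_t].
E[<X>_t] = 15*exp(141*t/80)/47 - 15/47

<X>_t = int_0^t ((3/4) * X_s)^2 ds. Taking expectation inside the integral: E[<X>_t] = (3/4)^2 * int_0^t E[X_s^2] ds. For GBM, E[X_s^2] = x_0^2 * exp((2 mu + sigma^2) s). Integrating:
  E[<X>_t] = (3/4)^2 * 1^2 * (exp((2*(3/5) + (3/4)^2) t) - 1) / (2*(3/5) + (3/4)^2)
           = (3/4)^2 * 1^2 * (exp((141/80) t) - 1) / (141/80) = 15*exp(141*t/80)/47 - 15/47.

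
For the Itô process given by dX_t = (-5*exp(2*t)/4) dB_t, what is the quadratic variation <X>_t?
<X>_t = 25*exp(4*t)/64 - 25/64

For an Itô process dX_t = a(t) dt + b(t) dB_t, the quadratic variation is <X>_t = int_0^t b(s)^2 ds (the drift term does not contribute). Here b(s) = -5*exp(2*s)/4, so
  b(s)^2 = 25*exp(4*s)/16.
Integrating from 0 to t:
  <X>_t = int_0^t (25*exp(4*s)/16) ds = 25*exp(4*t)/64 - 25/64.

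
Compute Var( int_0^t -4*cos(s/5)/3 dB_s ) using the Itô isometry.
Var = 8*t/9 + 20*sin(2*t/5)/9

The Itô integral of a deterministic integrand f(s) has mean 0 because each increment f(s) * (B_{s+ds} - B_s) has mean 0. By the Itô isometry:
  Var( int_0^t f(s) dB_s ) = E[ (int_0^t f(s) dB_s)^2 ] = int_0^t f(s)^2 ds.
Here f(s) = -4*cos(s/5)/3, so f(s)^2 = 16*cos(s/5)^2/9. Integrate:
  int_0^t (16*cos(s/5)^2/9) ds = 8*t/9 + 20*sin(2*t/5)/9.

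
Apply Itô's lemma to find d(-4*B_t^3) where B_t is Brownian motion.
d(-4*B_t^3) = (-12*B_t) dt + (-12*B_t^2) dB_t

Itô's formula for f(B_t) gives d f(B_t) = f'(B_t) dB_t + (1/2) f''(B_t) dt. Compute derivatives of f(x) = -4*x^3:
  f'(x)  = -12*x^2
  f''(x) = -24*x
Substitute x = B_t and multiply the f'' term by 1/2:
  drift     = (1/2) * (-24*x) evaluated at B_t = -12*B_t
  diffusion = (-12*x^2) evaluated at B_t = -12*B_t^2
Therefore d(-4*B_t^3) = (-12*B_t) dt + (-12*B_t^2) dB_t.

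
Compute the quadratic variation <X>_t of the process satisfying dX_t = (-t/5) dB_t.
<X>_t = t^3/75

For an Itô process dX_t = a(t) dt + b(t) dB_t, the quadratic variation is <X>_t = int_0^t b(s)^2 ds (the drift term does not contribute). Here b(s) = -s/5, so
  b(s)^2 = s^2/25.
Integrating from 0 to t:
  <X>_t = int_0^t (s^2/25) ds = t^3/75.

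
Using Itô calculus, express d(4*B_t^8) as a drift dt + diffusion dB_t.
d(4*B_t^8) = (112*B_t^6) dt + (32*B_t^7) dB_t

Itô's formula for f(B_t) gives d f(B_t) = f'(B_t) dB_t + (1/2) f''(B_t) dt. Compute derivatives of f(x) = 4*x^8:
  f'(x)  = 32*x^7
  f''(x) = 224*x^6
Substitute x = B_t and multiply the f'' term by 1/2:
  drift     = (1/2) * (224*x^6) evaluated at B_t = 112*B_t^6
  diffusion = (32*x^7) evaluated at B_t = 32*B_t^7
Therefore d(4*B_t^8) = (112*B_t^6) dt + (32*B_t^7) dB_t.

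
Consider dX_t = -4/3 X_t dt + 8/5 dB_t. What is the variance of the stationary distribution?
lim Var(X_t) = 24/25

The OU SDE dX = -theta X dt + sigma dB admits the integrating factor exp(theta t): d(exp(theta t) X_t) = sigma exp(theta t) dB_t. Integrating from 0 to t gives X_t = x_0 * exp(-theta t) + sigma * int_0^t exp(-theta (t-s)) dB_s for any initial x_0. The Itô integral has variance (by the Itô isometry) sigma^2 * int_0^t exp(-2 theta (t - s)) ds = sigma^2 * (1 - exp(-2 theta t)) / (2 theta), independent of x_0.
With theta = 4/3, sigma = 8/5:
  Var(X_t) = (8/5)^2 * (1 - exp(-2*4/3 t)) / (2 * 4/3) = 24/25 - 24*exp(-8*t/3)/25.
As t -> infinity, exp(-2*4/3 t) -> 0, so the stationary variance is sigma^2 / (2 theta) = 24/25.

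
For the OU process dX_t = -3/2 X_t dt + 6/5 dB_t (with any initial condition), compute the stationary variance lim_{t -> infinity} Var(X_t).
lim Var(X_t) = 12/25

The OU SDE dX = -theta X dt + sigma dB admits the integrating factor exp(theta t): d(exp(theta t) X_t) = sigma exp(theta t) dB_t. Integrating from 0 to t gives X_t = x_0 * exp(-theta t) + sigma * int_0^t exp(-theta (t-s)) dB_s for any initial x_0. The Itô integral has variance (by the Itô isometry) sigma^2 * int_0^t exp(-2 theta (t - s)) ds = sigma^2 * (1 - exp(-2 theta t)) / (2 theta), independent of x_0.
With theta = 3/2, sigma = 6/5:
  Var(X_t) = (6/5)^2 * (1 - exp(-2*3/2 t)) / (2 * 3/2) = 12/25 - 12*exp(-3*t)/25.
As t -> infinity, exp(-2*3/2 t) -> 0, so the stationary variance is sigma^2 / (2 theta) = 12/25.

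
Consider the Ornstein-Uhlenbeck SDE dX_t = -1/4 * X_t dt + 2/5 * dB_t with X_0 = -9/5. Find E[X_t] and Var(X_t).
E[X_t] = -9*exp(-t/4)/5; Var(X_t) = 8/25 - 8*exp(-t/2)/25

The OU SDE dX = -theta X dt + sigma dB admits the integrating factor exp(theta t): d(exp(theta t) X_t) = sigma exp(theta t) dB_t. Integrating from 0 to t:
  X_t = x_0 * exp(-theta t) + sigma * int_0^t exp(-theta (t-s)) dB_s.
The Itô integral has mean 0 and (by the Itô isometry) variance sigma^2 * int_0^t exp(-2 theta (t - s)) ds = sigma^2 * (1 - exp(-2 theta t)) / (2 theta).
With theta = 1/4, sigma = 2/5, x_0 = -9/5:
  E[X_t] = -9/5 * exp(-1/4 t) = -9*exp(-t/4)/5
  Var(X_t) = (2/5)^2 * (1 - exp(-2*1/4 t)) / (2 * 1/4) = 8/25 - 8*exp(-t/2)/25.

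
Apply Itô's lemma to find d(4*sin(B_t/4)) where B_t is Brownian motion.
d(4*sin(B_t/4)) = (-sin(B_t/4)/8) dt + (cos(B_t/4)) dB_t

Itô's formula for f(B_t) gives d f(B_t) = f'(B_t) dB_t + (1/2) f''(B_t) dt. Compute derivatives of f(x) = 4*sin(x/4):
  f'(x)  = cos(x/4)
  f''(x) = -sin(x/4)/4
Substitute x = B_t and multiply the f'' term by 1/2:
  drift     = (1/2) * (-sin(x/4)/4) evaluated at B_t = -sin(B_t/4)/8
  diffusion = (cos(x/4)) evaluated at B_t = cos(B_t/4)
Therefore d(4*sin(B_t/4)) = (-sin(B_t/4)/8) dt + (cos(B_t/4)) dB_t.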